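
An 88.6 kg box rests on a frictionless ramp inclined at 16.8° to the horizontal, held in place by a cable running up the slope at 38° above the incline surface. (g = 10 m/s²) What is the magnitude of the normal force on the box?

N ≈ 648 N

Take axes along and perpendicular to the incline. Weight components: W sin 16.8° = 256.1 N down-slope, W cos 16.8° = 848.2 N into the surface.
Along incline: T cos 38° = W sin 16.8° → T = 325 N.
Perpendicular: N = W cos 16.8° − T sin 38° = 648.1 N.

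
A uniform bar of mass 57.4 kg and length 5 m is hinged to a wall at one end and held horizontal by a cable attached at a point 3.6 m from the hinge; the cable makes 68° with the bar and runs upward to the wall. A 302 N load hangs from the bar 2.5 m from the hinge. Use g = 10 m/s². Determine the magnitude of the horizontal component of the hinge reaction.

Take torques about the hinge: T sin 68° · 3.6 = 57.4×10×2.5 + 302×2.5 = 2190 N·m.
So T = 2190 / (0.9272 × 3.6) = 656.11 N.
ΣF_x = 0: H_x = T cos 68° = 245.78 N.

H_x ≈ 246 N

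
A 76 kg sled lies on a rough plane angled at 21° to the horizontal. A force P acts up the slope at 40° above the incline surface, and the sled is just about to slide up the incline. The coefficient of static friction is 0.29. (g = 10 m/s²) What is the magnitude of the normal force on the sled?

N ≈ 387 N

On the verge of sliding up the incline, friction equals μN and acts down the slope.
Perpendicular: N + P sin 40° = W cos 21° = 709.5 N.
Along incline: P cos 40° = W sin 21° + μN  with W sin 21° = 272.4 N.
Solving the pair for P and N: P = 502 N, N = 386.8 N (and f = μN = 112.2 N).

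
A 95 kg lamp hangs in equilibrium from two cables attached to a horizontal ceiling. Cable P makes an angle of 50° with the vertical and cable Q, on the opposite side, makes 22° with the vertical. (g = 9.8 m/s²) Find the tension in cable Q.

Angles from the horizontal: cable P is 90° − 50° = 40°, cable Q is 90° − 22° = 68°.
Weight W = 95 × 9.8 = 931 N acts straight down.
Horizontal: T_P cos 40° = T_Q cos 68°  →  T_P = 0.489 T_Q.
Vertical: T_P sin 40° + T_Q sin 68° = 931.
Substituting the horizontal relation into the vertical equation gives 1.242 T_Q = 931, so T_Q = 749.9 N.

T_Q ≈ 750 N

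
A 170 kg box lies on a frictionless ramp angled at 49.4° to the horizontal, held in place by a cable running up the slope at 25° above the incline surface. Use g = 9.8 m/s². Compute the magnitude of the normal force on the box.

Take axes along and perpendicular to the incline. Weight components: W sin 49.4° = 1265 N down-slope, W cos 49.4° = 1084 N into the surface.
Along incline: T cos 25° = W sin 49.4° → T = 1396 N.
Perpendicular: N = W cos 49.4° − T sin 25° = 494.3 N.

N ≈ 494 N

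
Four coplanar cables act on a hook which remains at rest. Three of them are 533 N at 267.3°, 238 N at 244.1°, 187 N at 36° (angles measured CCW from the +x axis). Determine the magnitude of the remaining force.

Sum the known components: ΣF_x = 22.22 N, ΣF_y = -636.6 N.
For equilibrium the remaining force must supply (−ΣF_x, −ΣF_y) = (-22.22, 636.6) N.
Magnitude = √((-22.22)² + (636.6)²) = 637 N; direction = atan2(636.6, -22.22) = 92.0°.

F ≈ 637 N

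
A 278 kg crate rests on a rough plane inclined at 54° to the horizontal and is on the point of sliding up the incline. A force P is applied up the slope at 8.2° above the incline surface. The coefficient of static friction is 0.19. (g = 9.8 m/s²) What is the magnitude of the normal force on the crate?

N ≈ 1250 N

On the verge of sliding up the incline, friction equals μN and acts down the slope.
Perpendicular: N + P sin 8.2° = W cos 54° = 1601 N.
Along incline: P cos 8.2° = W sin 54° + μN  with W sin 54° = 2204 N.
Solving the pair for P and N: P = 2467 N, N = 1250 N (and f = μN = 237.4 N).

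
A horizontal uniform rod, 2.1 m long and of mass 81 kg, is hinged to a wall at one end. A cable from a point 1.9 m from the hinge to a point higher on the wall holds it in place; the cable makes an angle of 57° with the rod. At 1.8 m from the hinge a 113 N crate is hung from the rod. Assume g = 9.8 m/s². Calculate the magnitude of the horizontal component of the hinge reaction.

Take torques about the hinge: T sin 57° · 1.9 = 81×9.8×1.05 + 113×1.8 = 1036.9 N·m.
So T = 1036.9 / (0.8387 × 1.9) = 650.71 N.
ΣF_x = 0: H_x = T cos 57° = 354.4 N.

H_x ≈ 354 N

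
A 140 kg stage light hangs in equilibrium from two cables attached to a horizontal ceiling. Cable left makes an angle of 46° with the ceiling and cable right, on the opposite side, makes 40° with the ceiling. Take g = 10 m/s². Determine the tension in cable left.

Weight W = 140 × 10 = 1400 N acts straight down.
Horizontal: T_left cos 46° = T_right cos 40°  →  T_right = 0.9068 T_left.
Vertical: T_left sin 46° + T_right sin 40° = 1400.
Substituting the horizontal relation into the vertical equation gives 1.302 T_left = 1400, so T_left = 1075 N.

T_left ≈ 1080 N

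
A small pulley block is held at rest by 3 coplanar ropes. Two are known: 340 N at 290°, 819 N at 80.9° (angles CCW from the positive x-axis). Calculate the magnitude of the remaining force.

F ≈ 547 N

Sum the known components: ΣF_x = 245.8 N, ΣF_y = 489.2 N.
For equilibrium the remaining force must supply (−ΣF_x, −ΣF_y) = (-245.8, -489.2) N.
Magnitude = √((-245.8)² + (-489.2)²) = 547.5 N; direction = atan2(-489.2, -245.8) = 243.3°.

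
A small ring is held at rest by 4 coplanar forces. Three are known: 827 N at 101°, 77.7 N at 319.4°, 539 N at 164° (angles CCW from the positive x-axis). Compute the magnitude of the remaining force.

Sum the known components: ΣF_x = -616.9 N, ΣF_y = 909.8 N.
For equilibrium the remaining force must supply (−ΣF_x, −ΣF_y) = (616.9, -909.8) N.
Magnitude = √((616.9)² + (-909.8)²) = 1099 N; direction = atan2(-909.8, 616.9) = 304.1°.

F ≈ 1100 N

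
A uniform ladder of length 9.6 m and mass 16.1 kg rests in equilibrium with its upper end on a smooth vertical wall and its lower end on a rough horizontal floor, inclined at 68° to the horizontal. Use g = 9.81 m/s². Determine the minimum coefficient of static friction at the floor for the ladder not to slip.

μ_min ≈ 0.202

ΣF_y = 0: N_floor = 16.1×9.81 = 157.94 N.
Torques about the foot: N_wall · 9.6 sin 68° = 16.1×9.81×4.8 cos 68° → N_wall = 31.906 N.
ΣF_x = 0: f_floor = N_wall = 31.906 N.
μ_min = f_floor / N_floor = 31.906 / 157.94 = 0.202.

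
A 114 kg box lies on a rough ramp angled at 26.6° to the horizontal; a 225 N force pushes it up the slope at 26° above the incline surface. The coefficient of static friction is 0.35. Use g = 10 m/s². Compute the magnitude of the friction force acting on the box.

f ≈ 308 N

Axes along / perpendicular to the incline. W sin 26.6° = 510.4 N down-slope; W cos 26.6° = 1019 N into the surface.
Perpendicular: N = W cos 26.6° − P sin 26° = 1019 − 98.63 = 920.7 N.
Along incline: P cos 26° + f = W sin 26.6° (friction acts up-slope) → f = 510.4 − 202.2 = 308.2 N.
|f| = 308.2 N ≤ μN = 322.2 N, so the box is indeed static.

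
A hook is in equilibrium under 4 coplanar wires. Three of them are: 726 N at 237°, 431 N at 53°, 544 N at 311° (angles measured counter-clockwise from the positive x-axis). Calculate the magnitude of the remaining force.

F ≈ 710 N

Sum the known components: ΣF_x = 220.9 N, ΣF_y = -675.2 N.
For equilibrium the remaining force must supply (−ΣF_x, −ΣF_y) = (-220.9, 675.2) N.
Magnitude = √((-220.9)² + (675.2)²) = 710.4 N; direction = atan2(675.2, -220.9) = 108.1°.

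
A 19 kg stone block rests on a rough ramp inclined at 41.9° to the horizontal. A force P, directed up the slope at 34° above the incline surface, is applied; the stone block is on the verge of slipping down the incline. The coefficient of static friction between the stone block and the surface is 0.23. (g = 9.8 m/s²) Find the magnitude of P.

P ≈ 132 N

On the verge of sliding down the incline, friction equals μN and acts up the slope.
Perpendicular: N + P sin 34° = W cos 41.9° = 138.6 N.
Along incline: P cos 34° + μN = W sin 41.9° with W sin 41.9° = 124.4 N.
Solving the pair for P and N: P = 132 N, N = 64.76 N (and f = μN = 14.9 N).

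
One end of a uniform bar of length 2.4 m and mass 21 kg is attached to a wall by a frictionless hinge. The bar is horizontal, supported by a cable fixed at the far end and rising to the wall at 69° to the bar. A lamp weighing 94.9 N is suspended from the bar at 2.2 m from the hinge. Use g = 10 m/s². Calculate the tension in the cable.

Take torques about the hinge: T sin 69° · 2.4 = 21×10×1.2 + 94.9×2.2 = 460.78 N·m.
So T = 460.78 / (0.9336 × 2.4) = 205.65 N.

T ≈ 206 N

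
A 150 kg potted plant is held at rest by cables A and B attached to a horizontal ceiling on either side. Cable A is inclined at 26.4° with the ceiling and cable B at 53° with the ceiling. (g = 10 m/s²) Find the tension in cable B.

T_B ≈ 1370 N

Weight W = 150 × 10 = 1500 N acts straight down.
Horizontal: T_A cos 26.4° = T_B cos 53°  →  T_A = 0.6719 T_B.
Vertical: T_A sin 26.4° + T_B sin 53° = 1500.
Substituting the horizontal relation into the vertical equation gives 1.097 T_B = 1500, so T_B = 1367 N.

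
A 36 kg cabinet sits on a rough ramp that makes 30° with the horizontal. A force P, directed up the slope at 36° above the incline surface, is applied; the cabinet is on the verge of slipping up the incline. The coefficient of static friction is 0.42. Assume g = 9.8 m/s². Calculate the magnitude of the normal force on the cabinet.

N ≈ 136 N

On the verge of sliding up the incline, friction equals μN and acts down the slope.
Perpendicular: N + P sin 36° = W cos 30° = 305.5 N.
Along incline: P cos 36° = W sin 30° + μN  with W sin 30° = 176.4 N.
Solving the pair for P and N: P = 288.6 N, N = 135.9 N (and f = μN = 57.08 N).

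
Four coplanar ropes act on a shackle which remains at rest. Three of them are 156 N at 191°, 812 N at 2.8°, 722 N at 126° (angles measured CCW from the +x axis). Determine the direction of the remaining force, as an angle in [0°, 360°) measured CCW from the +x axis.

Sum the known components: ΣF_x = 233.5 N, ΣF_y = 594 N.
For equilibrium the remaining force must supply (−ΣF_x, −ΣF_y) = (-233.5, -594) N.
Magnitude = √((-233.5)² + (-594)²) = 638.3 N; direction = atan2(-594, -233.5) = 248.5°.

θ ≈ 249°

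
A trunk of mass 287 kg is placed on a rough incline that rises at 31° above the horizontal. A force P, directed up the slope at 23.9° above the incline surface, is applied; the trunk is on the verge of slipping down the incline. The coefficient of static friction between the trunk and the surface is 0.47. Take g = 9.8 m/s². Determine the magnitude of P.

P ≈ 436 N

On the verge of sliding down the incline, friction equals μN and acts up the slope.
Perpendicular: N + P sin 23.9° = W cos 31° = 2411 N.
Along incline: P cos 23.9° + μN = W sin 31° with W sin 31° = 1449 N.
Solving the pair for P and N: P = 435.9 N, N = 2234 N (and f = μN = 1050 N).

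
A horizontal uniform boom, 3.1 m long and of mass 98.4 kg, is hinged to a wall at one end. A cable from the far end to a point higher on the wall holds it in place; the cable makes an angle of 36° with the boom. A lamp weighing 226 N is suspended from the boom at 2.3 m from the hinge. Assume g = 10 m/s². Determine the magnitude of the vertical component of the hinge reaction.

Take torques about the hinge: T sin 36° · 3.1 = 98.4×10×1.55 + 226×2.3 = 2045 N·m.
So T = 2045 / (0.5878 × 3.1) = 1122.3 N.
ΣF_y = 0: H_y = (98.4×10 + 226) − T sin 36° = 1210 − 659.68 = 550.32 N.

|H_y| ≈ 550 N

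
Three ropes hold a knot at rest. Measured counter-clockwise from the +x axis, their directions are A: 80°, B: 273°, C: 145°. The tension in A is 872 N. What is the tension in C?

Resolve: ΣF_x = 872 cos 80° + T_B cos 273° + T_C cos 145° = 0.
        ΣF_y = 872 sin 80° + T_B sin 273° + T_C sin 145° = 0.
The known terms sum to (151.4, 858.8) N, so 0.0523 T_B − 0.8192 T_C = -151.4 and -0.9986 T_B + 0.5736 T_C = -858.8.
Solving simultaneously: T_B = 1003 N, T_C = 248.9 N.

T_C ≈ 249 N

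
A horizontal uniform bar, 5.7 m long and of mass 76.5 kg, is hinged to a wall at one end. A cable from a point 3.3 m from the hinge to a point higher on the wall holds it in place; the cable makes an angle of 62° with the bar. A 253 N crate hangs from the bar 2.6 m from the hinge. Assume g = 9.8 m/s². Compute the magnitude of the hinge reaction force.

|H| ≈ 476 N

Take torques about the hinge: T sin 62° · 3.3 = 76.5×9.8×2.85 + 253×2.6 = 2794.4 N·m.
So T = 2794.4 / (0.8829 × 3.3) = 959.06 N.
ΣF_x = 0: H_x = T cos 62° = 450.25 N.
ΣF_y = 0: H_y = (76.5×9.8 + 253) − T sin 62° = 1002.7 − 846.8 = 155.9 N.
|H| = √(H_x² + H_y²) = √((450.25)² + (155.9)²) = 476.48 N.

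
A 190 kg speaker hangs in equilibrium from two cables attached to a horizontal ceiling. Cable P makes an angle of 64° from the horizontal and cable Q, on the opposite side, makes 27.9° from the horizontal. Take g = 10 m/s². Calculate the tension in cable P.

T_P ≈ 1680 N

Weight W = 190 × 10 = 1900 N acts straight down.
Horizontal: T_P cos 64° = T_Q cos 27.9°  →  T_Q = 0.496 T_P.
Vertical: T_P sin 64° + T_Q sin 27.9° = 1900.
Substituting the horizontal relation into the vertical equation gives 1.131 T_P = 1900, so T_P = 1680 N.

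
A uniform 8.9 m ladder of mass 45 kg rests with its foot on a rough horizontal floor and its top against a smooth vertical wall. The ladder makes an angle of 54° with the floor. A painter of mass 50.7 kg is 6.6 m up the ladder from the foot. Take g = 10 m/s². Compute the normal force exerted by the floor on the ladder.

N_floor ≈ 957 N

ΣF_y = 0: N_floor = 45×10 + 50.7×10 = 957 N.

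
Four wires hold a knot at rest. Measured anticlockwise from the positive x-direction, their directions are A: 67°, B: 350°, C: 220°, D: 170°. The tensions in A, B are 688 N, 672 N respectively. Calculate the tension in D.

Resolve: ΣF_x = 688 cos 67° + 672 cos 350° + T_C cos 220° + T_D cos 170° = 0.
        ΣF_y = 688 sin 67° + 672 sin 350° + T_C sin 220° + T_D sin 170° = 0.
The known terms sum to (930.6, 516.6) N, so -0.7660 T_C − 0.9848 T_D = -930.6 and -0.6428 T_C + 0.1736 T_D = -516.6.
Solving simultaneously: T_C = 875.1 N, T_D = 264.3 N.

T_D ≈ 264 N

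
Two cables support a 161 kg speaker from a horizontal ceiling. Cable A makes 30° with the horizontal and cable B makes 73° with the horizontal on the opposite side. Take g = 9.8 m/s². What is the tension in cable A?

T_A ≈ 473 N

Weight W = 161 × 9.8 = 1578 N acts straight down.
Horizontal: T_A cos 30° = T_B cos 73°  →  T_B = 2.962 T_A.
Vertical: T_A sin 30° + T_B sin 73° = 1578.
Substituting the horizontal relation into the vertical equation gives 3.333 T_A = 1578, so T_A = 473.4 N.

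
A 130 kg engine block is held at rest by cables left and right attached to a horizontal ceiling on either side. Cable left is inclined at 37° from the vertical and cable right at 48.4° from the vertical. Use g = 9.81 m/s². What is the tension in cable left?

Angles from the horizontal: cable left is 90° − 37° = 53°, cable right is 90° − 48.4° = 41.6°.
Weight W = 130 × 9.81 = 1275 N acts straight down.
Horizontal: T_left cos 53° = T_right cos 41.6°  →  T_right = 0.8048 T_left.
Vertical: T_left sin 53° + T_right sin 41.6° = 1275.
Substituting the horizontal relation into the vertical equation gives 1.333 T_left = 1275, so T_left = 956.7 N.

T_left ≈ 957 N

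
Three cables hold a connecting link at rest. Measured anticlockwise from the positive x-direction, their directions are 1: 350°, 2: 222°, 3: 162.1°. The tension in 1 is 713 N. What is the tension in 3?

T_3 ≈ 649 N

Resolve: ΣF_x = 713 cos 350° + T_2 cos 222° + T_3 cos 162.1° = 0.
        ΣF_y = 713 sin 350° + T_2 sin 222° + T_3 sin 162.1° = 0.
The known terms sum to (702.2, -123.8) N, so -0.7431 T_2 − 0.9516 T_3 = -702.2 and -0.6691 T_2 + 0.3074 T_3 = 123.8.
Solving simultaneously: T_2 = 113.3 N, T_3 = 649.4 N.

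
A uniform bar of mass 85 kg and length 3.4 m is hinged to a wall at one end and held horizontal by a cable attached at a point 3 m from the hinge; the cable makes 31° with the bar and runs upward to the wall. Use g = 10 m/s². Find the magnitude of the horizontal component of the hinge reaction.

H_x ≈ 802 N

Take torques about the hinge: T sin 31° · 3 = 85×10×1.7 = 1445 N·m.
So T = 1445 / (0.5150 × 3) = 935.21 N.
ΣF_x = 0: H_x = T cos 31° = 801.63 N.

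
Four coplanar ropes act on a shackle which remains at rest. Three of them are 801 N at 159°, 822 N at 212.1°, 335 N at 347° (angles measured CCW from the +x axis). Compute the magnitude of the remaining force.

Sum the known components: ΣF_x = -1118 N, ΣF_y = -225.1 N.
For equilibrium the remaining force must supply (−ΣF_x, −ΣF_y) = (1118, 225.1) N.
Magnitude = √((1118)² + (225.1)²) = 1140 N; direction = atan2(225.1, 1118) = 11.4°.

F ≈ 1140 N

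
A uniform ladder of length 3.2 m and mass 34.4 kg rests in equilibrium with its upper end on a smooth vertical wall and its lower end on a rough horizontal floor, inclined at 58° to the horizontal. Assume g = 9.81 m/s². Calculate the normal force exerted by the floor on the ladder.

N_floor ≈ 337 N

ΣF_y = 0: N_floor = 34.4×9.81 = 337.46 N.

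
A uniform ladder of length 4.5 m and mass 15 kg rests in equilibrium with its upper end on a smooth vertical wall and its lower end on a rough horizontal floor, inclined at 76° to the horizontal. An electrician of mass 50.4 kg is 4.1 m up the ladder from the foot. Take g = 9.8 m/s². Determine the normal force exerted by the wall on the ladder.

Torques about the foot: N_wall · 4.5 sin 76° = 15×9.8×2.25 cos 76° + 50.4×9.8×4.1 cos 76° → N_wall = 130.53 N.

N_wall ≈ 131 N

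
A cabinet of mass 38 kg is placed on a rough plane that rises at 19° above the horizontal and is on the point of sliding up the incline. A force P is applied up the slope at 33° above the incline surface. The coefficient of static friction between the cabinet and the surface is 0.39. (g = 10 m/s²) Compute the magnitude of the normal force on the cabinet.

N ≈ 223 N

On the verge of sliding up the incline, friction equals μN and acts down the slope.
Perpendicular: N + P sin 33° = W cos 19° = 359.3 N.
Along incline: P cos 33° = W sin 19° + μN  with W sin 19° = 123.7 N.
Solving the pair for P and N: P = 251 N, N = 222.6 N (and f = μN = 86.81 N).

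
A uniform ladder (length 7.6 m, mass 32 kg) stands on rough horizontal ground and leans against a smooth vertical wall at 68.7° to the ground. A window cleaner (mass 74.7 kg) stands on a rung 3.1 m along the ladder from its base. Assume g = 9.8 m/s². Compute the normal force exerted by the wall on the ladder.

N_wall ≈ 178 N

Torques about the foot: N_wall · 7.6 sin 68.7° = 32×9.8×3.8 cos 68.7° + 74.7×9.8×3.1 cos 68.7° → N_wall = 177.55 N.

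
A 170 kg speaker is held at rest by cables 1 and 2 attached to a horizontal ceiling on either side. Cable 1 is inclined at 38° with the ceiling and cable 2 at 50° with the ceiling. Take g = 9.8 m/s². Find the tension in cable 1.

T_1 ≈ 1070 N

Weight W = 170 × 9.8 = 1666 N acts straight down.
Horizontal: T_1 cos 38° = T_2 cos 50°  →  T_2 = 1.226 T_1.
Vertical: T_1 sin 38° + T_2 sin 50° = 1666.
Substituting the horizontal relation into the vertical equation gives 1.555 T_1 = 1666, so T_1 = 1072 N.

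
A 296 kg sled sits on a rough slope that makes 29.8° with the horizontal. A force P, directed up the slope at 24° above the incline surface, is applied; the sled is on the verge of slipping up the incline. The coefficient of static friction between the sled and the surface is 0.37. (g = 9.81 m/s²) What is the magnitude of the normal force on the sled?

On the verge of sliding up the incline, friction equals μN and acts down the slope.
Perpendicular: N + P sin 24° = W cos 29.8° = 2520 N.
Along incline: P cos 24° = W sin 29.8° + μN  with W sin 29.8° = 1443 N.
Solving the pair for P and N: P = 2232 N, N = 1612 N (and f = μN = 596.4 N).

N ≈ 1610 N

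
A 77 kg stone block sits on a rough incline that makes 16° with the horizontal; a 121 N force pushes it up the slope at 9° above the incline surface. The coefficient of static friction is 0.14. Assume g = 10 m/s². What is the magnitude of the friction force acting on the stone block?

Axes along / perpendicular to the incline. W sin 16° = 212.2 N down-slope; W cos 16° = 740.2 N into the surface.
Perpendicular: N = W cos 16° − P sin 9° = 740.2 − 18.93 = 721.2 N.
Along incline: P cos 9° + f = W sin 16° (friction acts up-slope) → f = 212.2 − 119.5 = 92.73 N.
|f| = 92.73 N ≤ μN = 101 N, so the stone block is indeed static.

f ≈ 92.7 N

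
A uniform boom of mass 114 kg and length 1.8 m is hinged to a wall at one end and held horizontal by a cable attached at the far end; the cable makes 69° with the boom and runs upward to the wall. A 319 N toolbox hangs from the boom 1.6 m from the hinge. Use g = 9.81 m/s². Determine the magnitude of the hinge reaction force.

Take torques about the hinge: T sin 69° · 1.8 = 114×9.81×0.9 + 319×1.6 = 1516.9 N·m.
So T = 1516.9 / (0.9336 × 1.8) = 902.68 N.
ΣF_x = 0: H_x = T cos 69° = 323.49 N.
ΣF_y = 0: H_y = (114×9.81 + 319) − T sin 69° = 1437.3 − 842.73 = 594.61 N.
|H| = √(H_x² + H_y²) = √((323.49)² + (594.61)²) = 676.91 N.

|H| ≈ 677 N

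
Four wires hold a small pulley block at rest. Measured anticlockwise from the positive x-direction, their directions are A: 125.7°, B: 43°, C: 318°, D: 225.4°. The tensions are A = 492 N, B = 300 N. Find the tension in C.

Resolve: ΣF_x = 492 cos 125.7° + 300 cos 43° + T_C cos 318° + T_D cos 225.4° = 0.
        ΣF_y = 492 sin 125.7° + 300 sin 43° + T_C sin 318° + T_D sin 225.4° = 0.
The known terms sum to (-67.7, 604.1) N, so 0.7431 T_C − 0.7022 T_D = 67.7 and -0.6691 T_C − 0.7120 T_D = -604.1.
Solving simultaneously: T_C = 472.9 N, T_D = 404.1 N.

T_C ≈ 473 N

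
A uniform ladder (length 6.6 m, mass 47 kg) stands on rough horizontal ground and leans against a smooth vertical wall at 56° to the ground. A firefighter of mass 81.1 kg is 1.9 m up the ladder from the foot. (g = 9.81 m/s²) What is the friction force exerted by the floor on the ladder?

f ≈ 310 N

Torques about the foot: N_wall · 6.6 sin 56° = 47×9.81×3.3 cos 56° + 81.1×9.81×1.9 cos 56° → N_wall = 309.98 N.
ΣF_x = 0: f_floor = N_wall = 309.98 N.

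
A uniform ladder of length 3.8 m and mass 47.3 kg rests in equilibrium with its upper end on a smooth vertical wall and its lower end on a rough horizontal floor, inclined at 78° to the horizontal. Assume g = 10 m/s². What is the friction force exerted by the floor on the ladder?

Torques about the foot: N_wall · 3.8 sin 78° = 47.3×10×1.9 cos 78° → N_wall = 50.27 N.
ΣF_x = 0: f_floor = N_wall = 50.27 N.

f ≈ 50.3 N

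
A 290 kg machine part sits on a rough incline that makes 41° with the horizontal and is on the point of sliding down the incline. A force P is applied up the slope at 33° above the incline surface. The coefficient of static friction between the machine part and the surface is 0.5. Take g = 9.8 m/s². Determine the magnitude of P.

On the verge of sliding down the incline, friction equals μN and acts up the slope.
Perpendicular: N + P sin 33° = W cos 41° = 2145 N.
Along incline: P cos 33° + μN = W sin 41° with W sin 41° = 1865 N.
Solving the pair for P and N: P = 1399 N, N = 1383 N (and f = μN = 691.6 N).

P ≈ 1400 N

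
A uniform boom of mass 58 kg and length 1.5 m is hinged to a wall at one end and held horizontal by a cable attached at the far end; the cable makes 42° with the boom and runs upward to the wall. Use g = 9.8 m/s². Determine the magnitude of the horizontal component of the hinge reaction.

Take torques about the hinge: T sin 42° · 1.5 = 58×9.8×0.75 = 426.3 N·m.
So T = 426.3 / (0.6691 × 1.5) = 424.73 N.
ΣF_x = 0: H_x = T cos 42° = 315.64 N.

H_x ≈ 316 N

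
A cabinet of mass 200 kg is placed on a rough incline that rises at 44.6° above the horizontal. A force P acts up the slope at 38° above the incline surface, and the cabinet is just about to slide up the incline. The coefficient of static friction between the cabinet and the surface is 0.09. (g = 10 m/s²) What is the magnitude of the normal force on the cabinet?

On the verge of sliding up the incline, friction equals μN and acts down the slope.
Perpendicular: N + P sin 38° = W cos 44.6° = 1424 N.
Along incline: P cos 38° = W sin 44.6° + μN  with W sin 44.6° = 1404 N.
Solving the pair for P and N: P = 1817 N, N = 305.4 N (and f = μN = 27.49 N).

N ≈ 305 N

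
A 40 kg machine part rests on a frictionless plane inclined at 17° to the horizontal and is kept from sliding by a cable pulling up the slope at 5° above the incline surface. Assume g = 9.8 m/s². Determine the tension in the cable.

T ≈ 115 N

Take axes along and perpendicular to the incline. Weight components: W sin 17° = 114.6 N down-slope, W cos 17° = 374.9 N into the surface.
Along incline: T cos 5° = W sin 17° → T = 115 N.
Perpendicular: N = W cos 17° − T sin 5° = 364.8 N.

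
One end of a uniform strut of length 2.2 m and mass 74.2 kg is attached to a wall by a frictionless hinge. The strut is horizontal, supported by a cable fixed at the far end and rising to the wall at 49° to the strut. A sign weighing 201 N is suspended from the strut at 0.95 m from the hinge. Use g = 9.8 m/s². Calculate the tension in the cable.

Take torques about the hinge: T sin 49° · 2.2 = 74.2×9.8×1.1 + 201×0.95 = 990.83 N·m.
So T = 990.83 / (0.7547 × 2.2) = 596.75 N.

T ≈ 597 N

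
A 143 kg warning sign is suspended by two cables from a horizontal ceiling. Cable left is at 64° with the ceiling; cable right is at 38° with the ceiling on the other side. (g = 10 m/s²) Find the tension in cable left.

Weight W = 143 × 10 = 1430 N acts straight down.
Horizontal: T_left cos 64° = T_right cos 38°  →  T_right = 0.5563 T_left.
Vertical: T_left sin 64° + T_right sin 38° = 1430.
Substituting the horizontal relation into the vertical equation gives 1.241 T_left = 1430, so T_left = 1152 N.

T_left ≈ 1150 N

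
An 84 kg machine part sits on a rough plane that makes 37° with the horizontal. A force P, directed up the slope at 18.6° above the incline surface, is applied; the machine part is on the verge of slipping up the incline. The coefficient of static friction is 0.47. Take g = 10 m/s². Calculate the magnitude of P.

On the verge of sliding up the incline, friction equals μN and acts down the slope.
Perpendicular: N + P sin 18.6° = W cos 37° = 670.9 N.
Along incline: P cos 18.6° = W sin 37° + μN  with W sin 37° = 505.5 N.
Solving the pair for P and N: P = 747.8 N, N = 432.3 N (and f = μN = 203.2 N).

P ≈ 748 N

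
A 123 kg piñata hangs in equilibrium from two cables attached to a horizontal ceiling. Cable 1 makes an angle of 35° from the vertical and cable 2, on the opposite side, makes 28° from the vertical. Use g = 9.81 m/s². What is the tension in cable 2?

T_2 ≈ 777 N

Angles from the horizontal: cable 1 is 90° − 35° = 55°, cable 2 is 90° − 28° = 62°.
Weight W = 123 × 9.81 = 1207 N acts straight down.
Horizontal: T_1 cos 55° = T_2 cos 62°  →  T_1 = 0.8185 T_2.
Vertical: T_1 sin 55° + T_2 sin 62° = 1207.
Substituting the horizontal relation into the vertical equation gives 1.553 T_2 = 1207, so T_2 = 776.8 N.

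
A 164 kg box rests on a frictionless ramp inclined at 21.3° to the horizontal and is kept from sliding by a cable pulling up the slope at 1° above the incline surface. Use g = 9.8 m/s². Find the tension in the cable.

Take axes along and perpendicular to the incline. Weight components: W sin 21.3° = 583.8 N down-slope, W cos 21.3° = 1497 N into the surface.
Along incline: T cos 1° = W sin 21.3° → T = 583.9 N.
Perpendicular: N = W cos 21.3° − T sin 1° = 1487 N.

T ≈ 584 N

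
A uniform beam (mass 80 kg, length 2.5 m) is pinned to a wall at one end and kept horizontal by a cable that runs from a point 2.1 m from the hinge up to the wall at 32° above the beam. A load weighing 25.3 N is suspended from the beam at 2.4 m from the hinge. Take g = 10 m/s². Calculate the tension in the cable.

T ≈ 953 N

Take torques about the hinge: T sin 32° · 2.1 = 80×10×1.25 + 25.3×2.4 = 1060.7 N·m.
So T = 1060.7 / (0.5299 × 2.1) = 953.17 N.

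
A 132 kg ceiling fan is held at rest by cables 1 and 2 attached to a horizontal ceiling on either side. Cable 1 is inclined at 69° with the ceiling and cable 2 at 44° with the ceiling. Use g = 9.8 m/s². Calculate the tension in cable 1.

T_1 ≈ 1010 N

Weight W = 132 × 9.8 = 1294 N acts straight down.
Horizontal: T_1 cos 69° = T_2 cos 44°  →  T_2 = 0.4982 T_1.
Vertical: T_1 sin 69° + T_2 sin 44° = 1294.
Substituting the horizontal relation into the vertical equation gives 1.28 T_1 = 1294, so T_1 = 1011 N.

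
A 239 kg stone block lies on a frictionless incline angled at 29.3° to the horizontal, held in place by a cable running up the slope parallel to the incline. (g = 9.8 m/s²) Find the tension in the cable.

T ≈ 1150 N

Take axes along and perpendicular to the incline. Weight components: W sin 29.3° = 1146 N down-slope, W cos 29.3° = 2043 N into the surface.
Along incline: T cos 0° = W sin 29.3° → T = 1146 N.
Perpendicular: N = W cos 29.3° − T sin 0° = 2043 N.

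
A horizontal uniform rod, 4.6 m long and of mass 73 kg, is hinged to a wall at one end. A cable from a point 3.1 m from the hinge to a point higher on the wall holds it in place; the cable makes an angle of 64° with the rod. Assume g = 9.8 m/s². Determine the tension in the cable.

T ≈ 591 N

Take torques about the hinge: T sin 64° · 3.1 = 73×9.8×2.3 = 1645.4 N·m.
So T = 1645.4 / (0.8988 × 3.1) = 590.55 N.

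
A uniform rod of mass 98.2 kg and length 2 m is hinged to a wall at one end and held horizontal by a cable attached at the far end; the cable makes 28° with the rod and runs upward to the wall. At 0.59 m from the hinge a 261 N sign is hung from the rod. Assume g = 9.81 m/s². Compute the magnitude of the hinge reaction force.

Take torques about the hinge: T sin 28° · 2 = 98.2×9.81×1 + 261×0.59 = 1117.3 N·m.
So T = 1117.3 / (0.4695 × 2) = 1190 N.
ΣF_x = 0: H_x = T cos 28° = 1050.7 N.
ΣF_y = 0: H_y = (98.2×9.81 + 261) − T sin 28° = 1224.3 − 558.67 = 665.68 N.
|H| = √(H_x² + H_y²) = √((1050.7)² + (665.68)²) = 1243.8 N.

|H| ≈ 1240 N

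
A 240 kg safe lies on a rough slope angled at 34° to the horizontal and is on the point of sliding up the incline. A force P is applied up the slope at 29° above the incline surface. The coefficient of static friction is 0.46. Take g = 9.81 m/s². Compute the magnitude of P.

P ≈ 2020 N

On the verge of sliding up the incline, friction equals μN and acts down the slope.
Perpendicular: N + P sin 29° = W cos 34° = 1952 N.
Along incline: P cos 29° = W sin 34° + μN  with W sin 34° = 1317 N.
Solving the pair for P and N: P = 2017 N, N = 973.8 N (and f = μN = 447.9 N).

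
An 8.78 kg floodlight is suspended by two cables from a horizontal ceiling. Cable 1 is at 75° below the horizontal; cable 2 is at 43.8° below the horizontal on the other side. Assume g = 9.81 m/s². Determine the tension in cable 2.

Weight W = 8.78 × 9.81 = 86.13 N acts straight down.
Horizontal: T_1 cos 75° = T_2 cos 43.8°  →  T_1 = 2.789 T_2.
Vertical: T_1 sin 75° + T_2 sin 43.8° = 86.13.
Substituting the horizontal relation into the vertical equation gives 3.386 T_2 = 86.13, so T_2 = 25.44 N.

T_2 ≈ 25.4 N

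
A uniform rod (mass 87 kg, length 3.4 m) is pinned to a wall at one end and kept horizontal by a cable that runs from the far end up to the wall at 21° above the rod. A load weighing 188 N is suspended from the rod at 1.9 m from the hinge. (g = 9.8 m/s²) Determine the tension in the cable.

T ≈ 1480 N

Take torques about the hinge: T sin 21° · 3.4 = 87×9.8×1.7 + 188×1.9 = 1806.6 N·m.
So T = 1806.6 / (0.3584 × 3.4) = 1482.7 N.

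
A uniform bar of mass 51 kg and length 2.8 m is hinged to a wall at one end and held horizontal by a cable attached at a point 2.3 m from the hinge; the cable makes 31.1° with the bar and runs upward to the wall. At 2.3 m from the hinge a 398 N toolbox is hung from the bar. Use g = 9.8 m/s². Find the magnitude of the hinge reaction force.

Take torques about the hinge: T sin 31.1° · 2.3 = 51×9.8×1.4 + 398×2.3 = 1615.1 N·m.
So T = 1615.1 / (0.5165 × 2.3) = 1359.5 N.
ΣF_x = 0: H_x = T cos 31.1° = 1164.1 N.
ΣF_y = 0: H_y = (51×9.8 + 398) − T sin 31.1° = 897.8 − 702.23 = 195.57 N.
|H| = √(H_x² + H_y²) = √((1164.1)² + (195.57)²) = 1180.4 N.

|H| ≈ 1180 N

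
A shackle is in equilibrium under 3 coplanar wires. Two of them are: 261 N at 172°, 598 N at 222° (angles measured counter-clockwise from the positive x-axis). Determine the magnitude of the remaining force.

Sum the known components: ΣF_x = -702.9 N, ΣF_y = -363.8 N.
For equilibrium the remaining force must supply (−ΣF_x, −ΣF_y) = (702.9, 363.8) N.
Magnitude = √((702.9)² + (363.8)²) = 791.4 N; direction = atan2(363.8, 702.9) = 27.4°.

F ≈ 791 N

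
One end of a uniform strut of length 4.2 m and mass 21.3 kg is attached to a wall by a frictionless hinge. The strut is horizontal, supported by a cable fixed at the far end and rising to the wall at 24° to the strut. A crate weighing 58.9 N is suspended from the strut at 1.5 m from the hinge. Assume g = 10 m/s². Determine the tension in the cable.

T ≈ 314 N

Take torques about the hinge: T sin 24° · 4.2 = 21.3×10×2.1 + 58.9×1.5 = 535.65 N·m.
So T = 535.65 / (0.4067 × 4.2) = 313.56 N.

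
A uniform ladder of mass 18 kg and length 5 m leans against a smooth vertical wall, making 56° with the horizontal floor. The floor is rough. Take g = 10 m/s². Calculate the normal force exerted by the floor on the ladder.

ΣF_y = 0: N_floor = 18×10 = 180 N.

N_floor ≈ 180 N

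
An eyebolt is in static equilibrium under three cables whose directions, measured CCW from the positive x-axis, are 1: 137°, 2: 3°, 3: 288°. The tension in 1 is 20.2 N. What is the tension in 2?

Resolve: ΣF_x = 20.2 cos 137° + T_2 cos 3° + T_3 cos 288° = 0.
        ΣF_y = 20.2 sin 137° + T_2 sin 3° + T_3 sin 288° = 0.
The known terms sum to (-14.77, 13.78) N, so 0.9986 T_2 + 0.3090 T_3 = 14.77 and 0.0523 T_2 − 0.9511 T_3 = -13.78.
Solving simultaneously: T_2 = 10.14 N, T_3 = 15.04 N.

T_2 ≈ 10.1 N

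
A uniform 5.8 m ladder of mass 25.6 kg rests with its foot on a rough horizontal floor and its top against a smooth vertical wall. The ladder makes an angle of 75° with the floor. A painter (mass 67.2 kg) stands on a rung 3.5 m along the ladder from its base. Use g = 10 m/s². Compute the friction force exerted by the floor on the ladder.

Torques about the foot: N_wall · 5.8 sin 75° = 25.6×10×2.9 cos 75° + 67.2×10×3.5 cos 75° → N_wall = 142.96 N.
ΣF_x = 0: f_floor = N_wall = 142.96 N.

f ≈ 143 N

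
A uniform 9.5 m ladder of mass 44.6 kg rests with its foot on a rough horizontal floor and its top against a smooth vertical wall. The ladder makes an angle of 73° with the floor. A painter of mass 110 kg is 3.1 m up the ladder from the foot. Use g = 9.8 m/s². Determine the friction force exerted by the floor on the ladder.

f ≈ 174 N

Torques about the foot: N_wall · 9.5 sin 73° = 44.6×9.8×4.75 cos 73° + 110×9.8×3.1 cos 73° → N_wall = 174.36 N.
ΣF_x = 0: f_floor = N_wall = 174.36 N.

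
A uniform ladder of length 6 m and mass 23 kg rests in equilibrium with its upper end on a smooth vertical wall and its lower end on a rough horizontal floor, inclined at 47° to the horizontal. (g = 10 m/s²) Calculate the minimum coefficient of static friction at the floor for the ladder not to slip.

ΣF_y = 0: N_floor = 23×10 = 230 N.
Torques about the foot: N_wall · 6 sin 47° = 23×10×3 cos 47° → N_wall = 107.24 N.
ΣF_x = 0: f_floor = N_wall = 107.24 N.
μ_min = f_floor / N_floor = 107.24 / 230 = 0.4663.

μ_min ≈ 0.466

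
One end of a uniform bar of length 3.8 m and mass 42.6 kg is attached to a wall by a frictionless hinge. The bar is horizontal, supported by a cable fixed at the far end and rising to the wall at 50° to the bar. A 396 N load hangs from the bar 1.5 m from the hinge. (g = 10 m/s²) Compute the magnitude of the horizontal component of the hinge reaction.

Take torques about the hinge: T sin 50° · 3.8 = 42.6×10×1.9 + 396×1.5 = 1403.4 N·m.
So T = 1403.4 / (0.7660 × 3.8) = 482.11 N.
ΣF_x = 0: H_x = T cos 50° = 309.89 N.

H_x ≈ 310 N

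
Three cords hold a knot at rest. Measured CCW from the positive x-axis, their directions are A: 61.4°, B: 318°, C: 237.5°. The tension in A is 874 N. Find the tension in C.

T_C ≈ 862 N

Resolve: ΣF_x = 874 cos 61.4° + T_B cos 318° + T_C cos 237.5° = 0.
        ΣF_y = 874 sin 61.4° + T_B sin 318° + T_C sin 237.5° = 0.
The known terms sum to (418.4, 767.4) N, so 0.7431 T_B − 0.5373 T_C = -418.4 and -0.6691 T_B − 0.8434 T_C = -767.4.
Solving simultaneously: T_B = 60.27 N, T_C = 862 N.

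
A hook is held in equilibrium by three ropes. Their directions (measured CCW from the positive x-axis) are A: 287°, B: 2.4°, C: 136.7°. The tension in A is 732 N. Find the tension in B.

T_B ≈ 507 N

Resolve: ΣF_x = 732 cos 287° + T_B cos 2.4° + T_C cos 136.7° = 0.
        ΣF_y = 732 sin 287° + T_B sin 2.4° + T_C sin 136.7° = 0.
The known terms sum to (214, -700) N, so 0.9991 T_B − 0.7278 T_C = -214 and 0.0419 T_B + 0.6858 T_C = 700.
Solving simultaneously: T_B = 506.7 N, T_C = 989.8 N.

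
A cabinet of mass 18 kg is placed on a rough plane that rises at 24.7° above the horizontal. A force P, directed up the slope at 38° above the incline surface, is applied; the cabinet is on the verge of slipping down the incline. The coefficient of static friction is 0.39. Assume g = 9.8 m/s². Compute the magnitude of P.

P ≈ 20.5 N

On the verge of sliding down the incline, friction equals μN and acts up the slope.
Perpendicular: N + P sin 38° = W cos 24.7° = 160.3 N.
Along incline: P cos 38° + μN = W sin 24.7° with W sin 24.7° = 73.71 N.
Solving the pair for P and N: P = 20.46 N, N = 147.7 N (and f = μN = 57.59 N).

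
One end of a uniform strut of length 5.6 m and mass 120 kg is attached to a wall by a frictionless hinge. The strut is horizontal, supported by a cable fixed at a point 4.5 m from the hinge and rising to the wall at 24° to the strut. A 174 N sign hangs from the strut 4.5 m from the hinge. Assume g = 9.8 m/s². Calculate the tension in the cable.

T ≈ 2230 N

Take torques about the hinge: T sin 24° · 4.5 = 120×9.8×2.8 + 174×4.5 = 4075.8 N·m.
So T = 4075.8 / (0.4067 × 4.5) = 2226.8 N.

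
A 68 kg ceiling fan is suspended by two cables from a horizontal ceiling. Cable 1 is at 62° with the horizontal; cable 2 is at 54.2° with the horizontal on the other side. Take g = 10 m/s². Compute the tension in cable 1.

T_1 ≈ 443 N

Weight W = 68 × 10 = 680 N acts straight down.
Horizontal: T_1 cos 62° = T_2 cos 54.2°  →  T_2 = 0.8026 T_1.
Vertical: T_1 sin 62° + T_2 sin 54.2° = 680.
Substituting the horizontal relation into the vertical equation gives 1.534 T_1 = 680, so T_1 = 443.3 N.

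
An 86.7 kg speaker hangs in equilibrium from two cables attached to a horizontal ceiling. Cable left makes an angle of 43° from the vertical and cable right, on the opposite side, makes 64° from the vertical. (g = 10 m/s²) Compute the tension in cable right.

Angles from the horizontal: cable left is 90° − 43° = 47°, cable right is 90° − 64° = 26°.
Weight W = 86.7 × 10 = 867 N acts straight down.
Horizontal: T_left cos 47° = T_right cos 26°  →  T_left = 1.318 T_right.
Vertical: T_left sin 47° + T_right sin 26° = 867.
Substituting the horizontal relation into the vertical equation gives 1.402 T_right = 867, so T_right = 618.3 N.

T_right ≈ 618 N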